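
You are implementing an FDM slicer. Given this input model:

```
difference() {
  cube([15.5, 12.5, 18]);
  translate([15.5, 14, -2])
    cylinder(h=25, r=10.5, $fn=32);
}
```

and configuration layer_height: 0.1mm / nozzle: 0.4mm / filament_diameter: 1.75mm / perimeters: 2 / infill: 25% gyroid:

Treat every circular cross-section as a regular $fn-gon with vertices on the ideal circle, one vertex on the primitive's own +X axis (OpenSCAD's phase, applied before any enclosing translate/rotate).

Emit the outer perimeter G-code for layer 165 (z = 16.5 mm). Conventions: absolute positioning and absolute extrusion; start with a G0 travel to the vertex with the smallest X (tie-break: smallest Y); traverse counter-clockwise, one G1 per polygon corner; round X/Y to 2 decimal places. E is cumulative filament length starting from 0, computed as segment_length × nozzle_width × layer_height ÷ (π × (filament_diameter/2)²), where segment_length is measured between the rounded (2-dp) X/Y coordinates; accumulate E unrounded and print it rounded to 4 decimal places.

At z = 16.5 mm: the cube (footprint 15.5×12.5) is included at this height; the cylinder at (15.5, 14): section is a regular 32-gon, circumradius r=10.5; Subtracting the remaining from the first: starting from the 15.5×12.5 cube, the r=10.5 cylinder at (15.5, 14) partially overlaps it — only the 70.40 mm² overlap (of its 344.14 mm²) is removed, clipping the outline — 1 connected region. The outline is a single polygon with 12 vertices. Extrusion per mm of travel: 0.4 × 0.1 / (π × 0.875²) = 0.016630. Accumulating E over each segment gives final E = 0.8582.

G0 X0.00 Y0.00 Z16.50
G1 X15.50 Y0.00 E0.2578
G1 X15.50 Y3.50 E0.3160
G1 X13.45 Y3.70 E0.3502
G1 X11.48 Y4.30 E0.3845
G1 X9.67 Y5.27 E0.4186
G1 X8.08 Y6.58 E0.4529
G1 X6.77 Y8.17 E0.4871
G1 X5.80 Y9.98 E0.5213
G1 X5.20 Y11.95 E0.5555
G1 X5.15 Y12.50 E0.5647
G1 X0.00 Y12.50 E0.6504
G1 X0.00 Y0.00 E0.8582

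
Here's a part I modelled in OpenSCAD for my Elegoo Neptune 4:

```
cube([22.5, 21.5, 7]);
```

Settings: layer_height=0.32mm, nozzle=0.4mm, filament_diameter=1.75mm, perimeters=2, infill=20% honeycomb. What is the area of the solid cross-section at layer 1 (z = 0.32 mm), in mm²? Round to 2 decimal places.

At z = 0.32 mm: the 22.5×21.5 cube contributes its full rectangle (area 483.75 mm²). Overall, the cross-section is a single solid region. Net area = 483.75 mm².

483.75 mm²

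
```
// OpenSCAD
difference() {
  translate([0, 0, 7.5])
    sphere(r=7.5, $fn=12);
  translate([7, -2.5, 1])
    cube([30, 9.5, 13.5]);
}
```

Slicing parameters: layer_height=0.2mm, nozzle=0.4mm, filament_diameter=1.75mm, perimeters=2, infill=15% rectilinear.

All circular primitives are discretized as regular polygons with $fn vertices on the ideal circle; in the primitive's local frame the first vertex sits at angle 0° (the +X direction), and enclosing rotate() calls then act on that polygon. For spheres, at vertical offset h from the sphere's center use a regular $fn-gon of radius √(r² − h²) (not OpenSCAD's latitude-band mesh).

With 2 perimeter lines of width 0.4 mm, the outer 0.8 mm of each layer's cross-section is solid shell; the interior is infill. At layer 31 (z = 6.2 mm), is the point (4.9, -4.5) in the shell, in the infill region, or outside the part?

shell

At z = 6.2 mm: the sphere: section is a regular 12-gon, circumradius = √(r²−h²) = √(7.5²−1.3²) = 7.386; the cube at (7, -2.5) is present — its section is the full 30×9.5 rectangle; Subtracting the remaining from the first: starting from the r=7.5 sphere, the 30×9.5 cube at (7, -2.5) partially overlaps it — only the 0.56 mm² overlap (of its 285.00 mm²) is removed, clipping the outline — 1 connected region. Overall, the cross-section is a single solid region. The nearest boundary edge runs (6.40, -3.69)→(3.69, -6.40); distance from the point to it = 0.49 mm. The point is inside the cross-section, 0.49 mm from the nearest boundary — within the 0.8 mm shell band (2 × 0.4).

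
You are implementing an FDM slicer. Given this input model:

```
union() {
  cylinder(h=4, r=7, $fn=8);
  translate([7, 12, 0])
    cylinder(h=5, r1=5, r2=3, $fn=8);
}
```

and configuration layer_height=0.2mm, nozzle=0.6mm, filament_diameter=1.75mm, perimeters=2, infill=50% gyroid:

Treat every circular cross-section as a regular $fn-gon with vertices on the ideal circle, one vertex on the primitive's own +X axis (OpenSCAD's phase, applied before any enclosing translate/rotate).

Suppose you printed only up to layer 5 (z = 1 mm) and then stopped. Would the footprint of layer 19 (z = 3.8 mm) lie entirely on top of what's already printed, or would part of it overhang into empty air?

entirely on top

Compare the two slices. At z = 1: the cylinder: section is a regular 8-gon, circumradius r=7 (area = (8/2)·7.000²·sin(360°/8) = 138.59 mm²); the cone at (7, 12): at t=0.200 of its height the radius interpolates to r₁+(r₂−r₁)t = 4.600, giving a regular 8-gon of that circumradius (area = (8/2)·4.600²·sin(360°/8) = 59.85 mm²); Merging all regions: the 2 present regions are separate (no shared area or edge), so areas and boundary lengths simply add and each stays a separate island — area = 198.44 mm². At z = 3.8: the r=7 cylinder gives a regular 8-gon of circumradius 7 (constant along its height) (area = (8/2)·7.000²·sin(360°/8) = 138.59 mm²); the cone at (7, 12) (r1=5→r2=3) has section circumradius 3.480 here — a regular 8-gon (area = (8/2)·3.480²·sin(360°/8) = 34.25 mm²); Combining (union): the 2 present regions are separate (no shared area or edge), so areas and boundary lengths simply add and each stays a separate island — area = 172.85 mm². Checking containment: the cross-section at z = 3.8 is a subset of the cross-section at z = 1.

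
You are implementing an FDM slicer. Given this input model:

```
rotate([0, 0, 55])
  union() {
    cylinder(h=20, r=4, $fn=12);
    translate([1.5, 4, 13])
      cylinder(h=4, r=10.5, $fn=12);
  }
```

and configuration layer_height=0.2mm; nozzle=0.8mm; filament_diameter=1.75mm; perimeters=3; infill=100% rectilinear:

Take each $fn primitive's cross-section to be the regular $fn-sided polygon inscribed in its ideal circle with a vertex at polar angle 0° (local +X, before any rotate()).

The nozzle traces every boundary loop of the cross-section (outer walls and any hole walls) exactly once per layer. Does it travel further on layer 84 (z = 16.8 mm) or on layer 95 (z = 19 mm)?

layer 84 (z = 16.8 mm)

Layer 84 (z = 16.8): the r=4 cylinder contributes a regular 12-gon of circumradius 4 (perimeter = 2·12·4.000·sin(180°/12) = 24.85 mm); the r=10.5 cylinder at (1.5, 4) gives a regular 12-gon of circumradius 10.5 (constant along its height) (perimeter = 2·12·10.500·sin(180°/12) = 65.22 mm); Taking the union: the r=4 cylinder lies entirely inside the r=10.5 cylinder at (1.5, 4), so the union is just the r=10.5 cylinder at (1.5, 4) — boundary = 65.22 mm; (whole slice rotated 55° about Z — lengths, areas and connectivity unchanged). So its perimeter = 65.22 mm. Layer 95 (z = 19): the r=4 cylinder gives a regular 12-gon of circumradius 4 (constant along its height) (perimeter = 2·12·4.000·sin(180°/12) = 24.85 mm); the cylinder at (1.5, 4) does not reach this height (z outside [13, 17]); Combining (union): only the r=4 cylinder is present, so the union is just that shape — boundary = 24.85 mm; (rotated 55° about Z; rotation is an isometry so areas/perimeters/island counts are preserved). So its perimeter = 24.85 mm. Layer 84 is larger (65.22 vs 24.85 mm).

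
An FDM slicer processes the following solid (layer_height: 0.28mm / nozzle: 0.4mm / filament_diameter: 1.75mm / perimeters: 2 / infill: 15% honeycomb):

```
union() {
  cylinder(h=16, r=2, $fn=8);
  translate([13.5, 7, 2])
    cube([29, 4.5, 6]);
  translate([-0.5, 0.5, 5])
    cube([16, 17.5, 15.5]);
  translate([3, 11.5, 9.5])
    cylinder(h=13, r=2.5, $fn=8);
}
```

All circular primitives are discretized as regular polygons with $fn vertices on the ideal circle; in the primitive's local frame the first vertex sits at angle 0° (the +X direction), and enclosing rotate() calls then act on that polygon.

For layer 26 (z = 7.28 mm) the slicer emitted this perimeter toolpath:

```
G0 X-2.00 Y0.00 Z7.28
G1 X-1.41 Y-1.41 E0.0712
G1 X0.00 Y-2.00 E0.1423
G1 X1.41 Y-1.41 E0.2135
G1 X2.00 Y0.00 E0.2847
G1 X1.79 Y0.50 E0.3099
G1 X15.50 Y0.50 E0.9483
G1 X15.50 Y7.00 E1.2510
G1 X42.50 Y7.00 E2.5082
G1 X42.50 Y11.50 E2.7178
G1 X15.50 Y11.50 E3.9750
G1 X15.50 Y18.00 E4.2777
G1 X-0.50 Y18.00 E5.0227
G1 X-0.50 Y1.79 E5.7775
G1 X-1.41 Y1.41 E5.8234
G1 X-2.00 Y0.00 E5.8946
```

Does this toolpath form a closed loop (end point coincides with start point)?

Start point (G0): (-2.00, 0.00). End point (last G1): the path returns to the start — closed.

yes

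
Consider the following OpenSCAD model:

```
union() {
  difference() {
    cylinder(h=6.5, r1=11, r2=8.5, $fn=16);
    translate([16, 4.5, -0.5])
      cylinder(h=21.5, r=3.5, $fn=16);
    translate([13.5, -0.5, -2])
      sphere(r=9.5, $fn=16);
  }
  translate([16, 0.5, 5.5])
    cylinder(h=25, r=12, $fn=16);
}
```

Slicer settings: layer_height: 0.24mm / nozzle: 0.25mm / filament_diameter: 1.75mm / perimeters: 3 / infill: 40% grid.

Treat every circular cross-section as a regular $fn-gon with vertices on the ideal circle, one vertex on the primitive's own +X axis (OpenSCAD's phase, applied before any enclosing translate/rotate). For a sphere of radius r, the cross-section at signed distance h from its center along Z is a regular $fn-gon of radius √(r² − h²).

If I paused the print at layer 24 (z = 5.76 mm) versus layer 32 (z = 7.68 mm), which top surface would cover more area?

Layer 24 (z = 5.76): the cone (r1=11→r2=8.5) has section circumradius 8.785 here — a regular 16-gon (area = (16/2)·8.785²·sin(360°/16) = 236.25 mm²); the r=3.5 cylinder at (16, 4.5) contributes a regular 16-gon of circumradius 3.5 (area = (16/2)·3.500²·sin(360°/16) = 37.50 mm²); the r=9.5 sphere at (13.5, -0.5) slices to a regular 16-gon of circumradius 5.480 (√(r²−h²) with h=7.76 from center) (area = (16/2)·5.480²·sin(360°/16) = 91.94 mm²); After the difference (first − rest): starting from the cone (236.25 mm²), the r=3.5 cylinder at (16, 4.5) misses the remaining region (no effect); the r=9.5 sphere at (13.5, -0.5) partially overlaps it — only the 1.44 mm² overlap (of its 91.94 mm²) is removed, clipping the outline — area = 234.81 mm²; the cylinder at (16, 0.5): section is a regular 16-gon, circumradius r=12 (area = (16/2)·12.000²·sin(360°/16) = 440.85 mm²); Merging all regions: the regions partially overlap — summed areas 675.66 mm² minus the doubly-counted overlap 37.51 mm² gives 638.15 mm² — area = 638.15 mm². So its area = 638.15 mm². Layer 32 (z = 7.68): the cone does not reach this height (z outside [0, 6.5]); the r=3.5 cylinder at (16, 4.5) gives a regular 16-gon of circumradius 3.5 (constant along its height) (area = (16/2)·3.500²·sin(360°/16) = 37.50 mm²); the sphere at (13.5, -0.5) is absent (|z−center|=9.680 > r=9.5); Subtracting the remaining from the first: the first operand is absent here, so nothing remains; the r=12 cylinder at (16, 0.5) contributes a regular 16-gon of circumradius 12 (area = (16/2)·12.000²·sin(360°/16) = 440.85 mm²); Combining (union): only the r=12 cylinder at (16, 0.5) is present, so the union is just that shape — area = 440.85 mm². So its area = 440.85 mm². Layer 24 is larger (638.15 vs 440.85 mm²).

layer 24 (z = 5.76 mm)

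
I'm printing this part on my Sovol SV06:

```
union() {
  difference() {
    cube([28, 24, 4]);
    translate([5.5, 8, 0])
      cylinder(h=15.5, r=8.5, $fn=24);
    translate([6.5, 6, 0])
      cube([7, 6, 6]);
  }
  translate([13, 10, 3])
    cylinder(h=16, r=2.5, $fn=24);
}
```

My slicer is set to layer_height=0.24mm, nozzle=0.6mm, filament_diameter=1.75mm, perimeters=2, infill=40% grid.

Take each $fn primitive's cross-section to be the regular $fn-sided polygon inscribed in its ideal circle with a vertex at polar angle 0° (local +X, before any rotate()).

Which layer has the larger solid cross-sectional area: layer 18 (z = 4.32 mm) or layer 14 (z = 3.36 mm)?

Layer 18 (z = 4.32): the cube does not reach this height (z outside [0, 4]); the r=8.5 cylinder at (5.5, 8) gives a regular 24-gon of circumradius 8.5 (constant along its height) (area = (24/2)·8.500²·sin(360°/24) = 224.40 mm²); the cube at (6.5, 6) (footprint 7×6) is included at this height (area 42.00 mm²); After the difference (first − rest): the first operand is absent here, so nothing remains; the r=2.5 cylinder at (13, 10) gives a regular 24-gon of circumradius 2.5 (constant along its height) (area = (24/2)·2.500²·sin(360°/24) = 19.41 mm²); Combining (union): only the r=2.5 cylinder at (13, 10) is present, so the union is just that shape — area = 19.41 mm². So its area = 19.41 mm². Layer 14 (z = 3.36): the cube is present — its section is the full 28×24 rectangle (area 672.00 mm²); the r=8.5 cylinder at (5.5, 8) gives a regular 24-gon of circumradius 8.5 (constant along its height) (area = (24/2)·8.500²·sin(360°/24) = 224.40 mm²); the cube at (6.5, 6) is present — its section is the full 7×6 rectangle (area 42.00 mm²); Taking the first minus the rest: starting from the 28×24 cube (672.00 mm²), the r=8.5 cylinder at (5.5, 8) partially overlaps it — only the 196.42 mm² overlap (of its 224.40 mm²) is removed, clipping the outline; the 7×6 cube at (6.5, 6) partially overlaps it — only the 0.35 mm² overlap (of its 42.00 mm²) is removed, clipping the outline — area = 475.24 mm²; the cylinder at (13, 10): section is a regular 24-gon, circumradius r=2.5 (area = (24/2)·2.500²·sin(360°/24) = 19.41 mm²); Merging all regions: the regions partially overlap — summed areas 494.65 mm² minus the doubly-counted overlap 6.53 mm² gives 488.12 mm² — area = 488.12 mm². So its area = 488.12 mm². Layer 14 is larger (488.12 vs 19.41 mm²).

layer 14 (z = 3.36 mm)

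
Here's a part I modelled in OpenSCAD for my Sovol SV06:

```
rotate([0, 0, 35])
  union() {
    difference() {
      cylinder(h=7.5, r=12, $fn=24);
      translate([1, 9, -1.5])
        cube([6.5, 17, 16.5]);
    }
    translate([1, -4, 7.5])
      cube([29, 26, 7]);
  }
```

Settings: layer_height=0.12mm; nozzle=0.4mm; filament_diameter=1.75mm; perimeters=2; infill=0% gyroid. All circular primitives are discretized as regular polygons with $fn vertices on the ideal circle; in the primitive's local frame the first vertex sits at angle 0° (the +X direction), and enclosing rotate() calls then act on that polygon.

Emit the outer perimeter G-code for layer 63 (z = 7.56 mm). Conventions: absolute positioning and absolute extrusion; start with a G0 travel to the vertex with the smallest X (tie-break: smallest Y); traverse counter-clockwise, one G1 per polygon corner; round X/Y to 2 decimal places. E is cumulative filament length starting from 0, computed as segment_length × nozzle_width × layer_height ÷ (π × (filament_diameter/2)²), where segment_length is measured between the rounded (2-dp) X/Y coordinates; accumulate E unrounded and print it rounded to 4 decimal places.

G0 X-11.80 Y18.59 Z7.56
G1 X3.11 Y-2.70 E0.5187
G1 X26.87 Y13.93 E1.0975
G1 X11.96 Y35.23 E1.6163
G1 X-11.80 Y18.59 E2.1952

At z = 7.56 mm: the cylinder is absent (z outside [0, 7.5]); the 6.5×17 cube at (1, 9) contributes its full rectangle; After the difference (first − rest): the first operand is absent here, so nothing remains; the cube at (1, -4) is present — its section is the full 29×26 rectangle; Merging all regions: only the 29×26 cube at (1, -4) is present, so the union is just that shape — 1 connected region; (whole slice rotated 35° about Z — lengths, areas and connectivity unchanged). The outline is a single polygon with 4 vertices. Extrusion per mm of travel: 0.4 × 0.12 / (π × 0.875²) = 0.019956. Accumulating E over each segment gives final E = 2.1952.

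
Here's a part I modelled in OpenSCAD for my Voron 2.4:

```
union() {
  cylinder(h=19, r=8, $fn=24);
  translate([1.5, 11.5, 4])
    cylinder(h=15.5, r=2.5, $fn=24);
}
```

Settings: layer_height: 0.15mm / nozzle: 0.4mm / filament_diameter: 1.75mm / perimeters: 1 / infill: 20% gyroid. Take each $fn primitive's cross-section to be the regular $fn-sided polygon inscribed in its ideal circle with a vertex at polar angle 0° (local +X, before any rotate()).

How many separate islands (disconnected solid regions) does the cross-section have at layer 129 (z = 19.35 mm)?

At z = 19.35 mm: the cylinder is absent (z outside [0, 19]); the r=2.5 cylinder at (1.5, 11.5) gives a regular 24-gon of circumradius 2.5 (constant along its height); Taking the union: only the r=2.5 cylinder at (1.5, 11.5) is present, so the union is just that shape — 1 connected region. Overall, the cross-section is a single solid region. Island count = 1.

1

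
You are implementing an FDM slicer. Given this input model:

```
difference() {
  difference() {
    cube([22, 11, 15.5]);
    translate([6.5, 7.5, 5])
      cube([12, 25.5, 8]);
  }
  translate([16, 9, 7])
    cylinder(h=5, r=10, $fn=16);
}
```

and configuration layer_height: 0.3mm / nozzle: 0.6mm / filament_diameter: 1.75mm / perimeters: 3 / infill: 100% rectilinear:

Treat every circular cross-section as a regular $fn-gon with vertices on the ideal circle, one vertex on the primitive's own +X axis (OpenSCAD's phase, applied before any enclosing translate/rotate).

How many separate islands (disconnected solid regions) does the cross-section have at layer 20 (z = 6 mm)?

At z = 6 mm: the cube is present — its section is the full 22×11 rectangle; the cube at (6.5, 7.5) (footprint 12×25.5) is included at this height; Taking the first minus the rest: starting from the 22×11 cube, the 12×25.5 cube at (6.5, 7.5) partially overlaps it — only the 42.00 mm² overlap (of its 306.00 mm²) is removed, clipping the outline — 1 connected region; the cylinder at (16, 9) is absent (z outside [7, 12]); Taking the first minus the rest: none of the subtracted shapes is present at this height, so the result so far is unchanged — 1 connected region. Overall, the cross-section is a single solid region. Island count = 1.

1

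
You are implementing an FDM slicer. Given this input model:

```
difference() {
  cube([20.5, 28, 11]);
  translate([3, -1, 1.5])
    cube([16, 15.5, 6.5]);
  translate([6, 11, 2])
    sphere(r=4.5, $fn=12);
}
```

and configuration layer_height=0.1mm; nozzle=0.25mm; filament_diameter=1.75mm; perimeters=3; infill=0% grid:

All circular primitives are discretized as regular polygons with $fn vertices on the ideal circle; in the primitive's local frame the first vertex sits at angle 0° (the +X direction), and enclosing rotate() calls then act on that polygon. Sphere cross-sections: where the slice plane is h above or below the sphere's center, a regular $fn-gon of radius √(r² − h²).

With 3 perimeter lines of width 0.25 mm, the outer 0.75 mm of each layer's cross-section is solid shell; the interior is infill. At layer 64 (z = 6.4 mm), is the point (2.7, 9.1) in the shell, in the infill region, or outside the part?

At z = 6.4 mm: the 20.5×28 cube contributes its full rectangle; the 16×15.5 cube at (3, -1) contributes its full rectangle; the r=4.5 sphere at (6, 11) slices to a regular 12-gon of circumradius 0.943 (√(r²−h²) with h=4.4 from center); After the difference (first − rest): starting from the 20.5×28 cube, the 16×15.5 cube at (3, -1) partially overlaps it — only the 232.00 mm² overlap (of its 248.00 mm²) is removed, clipping the outline; the r=4.5 sphere at (6, 11) misses the remaining region (no effect) — 1 connected region. Overall, the cross-section is a single solid region. The nearest boundary edge runs (3.00, 14.50)→(3.00, 0.00); distance from the point to it = 0.30 mm. The point is inside the cross-section, 0.30 mm from the nearest boundary — within the 0.75 mm shell band (3 × 0.25).

shell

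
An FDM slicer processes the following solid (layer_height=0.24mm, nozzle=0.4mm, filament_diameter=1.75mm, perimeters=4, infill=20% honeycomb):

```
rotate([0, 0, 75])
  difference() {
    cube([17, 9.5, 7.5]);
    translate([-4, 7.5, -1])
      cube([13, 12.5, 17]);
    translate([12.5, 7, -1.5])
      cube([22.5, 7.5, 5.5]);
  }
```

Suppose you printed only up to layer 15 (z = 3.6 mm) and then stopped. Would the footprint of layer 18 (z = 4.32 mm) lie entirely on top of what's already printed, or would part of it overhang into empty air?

Compare the two slices. At z = 3.6: the cube (footprint 17×9.5) is included at this height (area 161.50 mm²); the 13×12.5 cube at (-4, 7.5) contributes its full rectangle (area 162.50 mm²); the cube at (12.5, 7) is present — its section is the full 22.5×7.5 rectangle (area 168.75 mm²); After the difference (first − rest): starting from the 17×9.5 cube (161.50 mm²), the 13×12.5 cube at (-4, 7.5) partially overlaps it — only the 18.00 mm² overlap (of its 162.50 mm²) is removed, clipping the outline; the 22.5×7.5 cube at (12.5, 7) partially overlaps it — only the 11.25 mm² overlap (of its 168.75 mm²) is removed, clipping the outline — area = 132.25 mm²; (rotated 75° about Z; rotation is an isometry so areas/perimeters/island counts are preserved). At z = 4.32: the cube (footprint 17×9.5) is included at this height (area 161.50 mm²); the cube at (-4, 7.5) (footprint 13×12.5) is included at this height (area 162.50 mm²); the cube at (12.5, 7) is not intersected at this z (z outside [-1.5, 4]); Subtracting the remaining from the first: starting from the 17×9.5 cube (161.50 mm²), the 13×12.5 cube at (-4, 7.5) partially overlaps it — only the 18.00 mm² overlap (of its 162.50 mm²) is removed, clipping the outline — area = 143.50 mm²; (whole slice rotated 75° about Z — lengths, areas and connectivity unchanged). Checking containment: at z = 4.32 the cross-section extends beyond the z = 3.6 cross-section by about 11.25 mm².

part overhangs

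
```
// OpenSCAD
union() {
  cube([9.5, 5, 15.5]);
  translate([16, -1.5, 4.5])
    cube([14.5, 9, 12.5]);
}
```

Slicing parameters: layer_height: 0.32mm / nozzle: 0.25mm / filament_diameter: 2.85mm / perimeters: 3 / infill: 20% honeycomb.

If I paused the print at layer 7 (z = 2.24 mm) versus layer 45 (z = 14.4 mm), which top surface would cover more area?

layer 45 (z = 14.4 mm)

Layer 7 (z = 2.24): the cube is present — its section is the full 9.5×5 rectangle (area 47.50 mm²); the cube at (16, -1.5) is absent (z outside [4.5, 17]); Taking the union: only the 9.5×5 cube is present, so the union is just that shape — area = 47.50 mm². So its area = 47.50 mm². Layer 45 (z = 14.4): the cube (footprint 9.5×5) is included at this height (area 47.50 mm²); the cube at (16, -1.5) (footprint 14.5×9) is included at this height (area 130.50 mm²); Taking the union: the 2 present regions are separate (no shared area or edge), so areas and boundary lengths simply add and each stays a separate island — area = 178.00 mm². So its area = 178.00 mm². Layer 45 is larger (178.00 vs 47.50 mm²).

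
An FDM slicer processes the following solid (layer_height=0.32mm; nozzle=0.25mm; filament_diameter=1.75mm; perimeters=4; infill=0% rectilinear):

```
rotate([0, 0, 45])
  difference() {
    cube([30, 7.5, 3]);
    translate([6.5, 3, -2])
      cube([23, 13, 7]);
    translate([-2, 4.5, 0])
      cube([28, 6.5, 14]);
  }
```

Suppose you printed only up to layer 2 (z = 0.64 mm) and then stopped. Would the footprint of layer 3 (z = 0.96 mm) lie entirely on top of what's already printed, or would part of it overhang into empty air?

entirely on top

Compare the two slices. At z = 0.64: the cube is present — its section is the full 30×7.5 rectangle (area 225.00 mm²); the cube at (6.5, 3) is present — its section is the full 23×13 rectangle (area 299.00 mm²); the cube at (-2, 4.5) is present — its section is the full 28×6.5 rectangle (area 182.00 mm²); Taking the first minus the rest: starting from the 30×7.5 cube (225.00 mm²), the 23×13 cube at (6.5, 3) partially overlaps it — only the 103.50 mm² overlap (of its 299.00 mm²) is removed, clipping the outline; the 28×6.5 cube at (-2, 4.5) partially overlaps it — only the 19.50 mm² overlap (of its 182.00 mm²) is removed, clipping the outline — area = 102.00 mm²; (rotated 45° about Z; rotation is an isometry so areas/perimeters/island counts are preserved). At z = 0.96: the cube is present — its section is the full 30×7.5 rectangle (area 225.00 mm²); the cube at (6.5, 3) (footprint 23×13) is included at this height (area 299.00 mm²); the cube at (-2, 4.5) (footprint 28×6.5) is included at this height (area 182.00 mm²); After the difference (first − rest): starting from the 30×7.5 cube (225.00 mm²), the 23×13 cube at (6.5, 3) partially overlaps it — only the 103.50 mm² overlap (of its 299.00 mm²) is removed, clipping the outline; the 28×6.5 cube at (-2, 4.5) partially overlaps it — only the 19.50 mm² overlap (of its 182.00 mm²) is removed, clipping the outline — area = 102.00 mm²; (rotated 45° about Z; rotation is an isometry so areas/perimeters/island counts are preserved). Checking containment: the cross-section at z = 0.96 is a subset of the cross-section at z = 0.64.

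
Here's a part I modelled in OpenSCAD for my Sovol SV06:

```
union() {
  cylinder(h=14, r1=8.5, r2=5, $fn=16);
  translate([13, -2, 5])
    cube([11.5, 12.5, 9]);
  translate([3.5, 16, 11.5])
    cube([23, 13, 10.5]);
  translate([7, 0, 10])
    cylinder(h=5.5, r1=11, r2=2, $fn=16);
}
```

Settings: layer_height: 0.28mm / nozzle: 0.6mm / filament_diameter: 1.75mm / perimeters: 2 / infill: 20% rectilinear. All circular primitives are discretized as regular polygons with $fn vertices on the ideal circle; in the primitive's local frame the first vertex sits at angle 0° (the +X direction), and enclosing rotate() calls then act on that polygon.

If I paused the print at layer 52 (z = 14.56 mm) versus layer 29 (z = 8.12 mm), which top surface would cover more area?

Layer 52 (z = 14.56): the cone does not reach this height (z outside [0, 14]); the cube at (13, -2) does not reach this height (z outside [5, 14]); the 23×13 cube at (3.5, 16) contributes its full rectangle (area 299.00 mm²); the cone at (7, 0) contributes a regular 16-gon of circumradius 3.538 (interpolated between r1=11 and r2=2 at t=0.829) (area = (16/2)·3.538²·sin(360°/16) = 38.33 mm²); Merging all regions: the 2 present regions are separate (no shared area or edge), so areas and boundary lengths simply add and each stays a separate island — area = 337.33 mm². So its area = 337.33 mm². Layer 29 (z = 8.12): the cone (r1=8.5→r2=5) has section circumradius 6.470 here — a regular 16-gon (area = (16/2)·6.470²·sin(360°/16) = 128.16 mm²); the cube at (13, -2) is present — its section is the full 11.5×12.5 rectangle (area 143.75 mm²); the cube at (3.5, 16) is absent (z outside [11.5, 22]); the cone at (7, 0) is not intersected at this z (z outside [10, 15.5]); Merging all regions: the 2 present regions are separate (no shared area or edge), so areas and boundary lengths simply add and each stays a separate island — area = 271.91 mm². So its area = 271.91 mm². Layer 52 is larger (337.33 vs 271.91 mm²).

layer 52 (z = 14.56 mm)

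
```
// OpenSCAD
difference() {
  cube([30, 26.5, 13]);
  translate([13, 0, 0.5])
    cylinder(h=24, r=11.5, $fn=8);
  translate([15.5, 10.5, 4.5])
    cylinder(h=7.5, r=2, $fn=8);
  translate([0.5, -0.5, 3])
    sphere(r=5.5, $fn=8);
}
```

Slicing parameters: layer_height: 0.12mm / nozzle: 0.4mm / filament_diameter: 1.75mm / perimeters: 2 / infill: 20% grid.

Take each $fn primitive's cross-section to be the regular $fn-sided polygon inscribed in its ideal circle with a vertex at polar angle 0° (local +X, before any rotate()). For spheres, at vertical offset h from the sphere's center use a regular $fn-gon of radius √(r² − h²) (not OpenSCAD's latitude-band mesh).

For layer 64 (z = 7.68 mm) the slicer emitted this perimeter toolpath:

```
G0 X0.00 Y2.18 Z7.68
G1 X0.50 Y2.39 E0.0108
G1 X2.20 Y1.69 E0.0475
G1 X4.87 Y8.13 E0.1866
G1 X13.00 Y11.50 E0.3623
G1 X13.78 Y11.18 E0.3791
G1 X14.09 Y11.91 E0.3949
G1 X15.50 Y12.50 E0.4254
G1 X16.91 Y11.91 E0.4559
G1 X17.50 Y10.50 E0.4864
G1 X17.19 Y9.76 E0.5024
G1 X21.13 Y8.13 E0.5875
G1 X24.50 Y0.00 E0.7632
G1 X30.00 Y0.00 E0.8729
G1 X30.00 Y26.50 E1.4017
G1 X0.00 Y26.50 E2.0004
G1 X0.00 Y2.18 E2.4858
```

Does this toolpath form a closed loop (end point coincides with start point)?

Start point (G0): (0.00, 2.18). End point (last G1): the path returns to the start — closed.

yes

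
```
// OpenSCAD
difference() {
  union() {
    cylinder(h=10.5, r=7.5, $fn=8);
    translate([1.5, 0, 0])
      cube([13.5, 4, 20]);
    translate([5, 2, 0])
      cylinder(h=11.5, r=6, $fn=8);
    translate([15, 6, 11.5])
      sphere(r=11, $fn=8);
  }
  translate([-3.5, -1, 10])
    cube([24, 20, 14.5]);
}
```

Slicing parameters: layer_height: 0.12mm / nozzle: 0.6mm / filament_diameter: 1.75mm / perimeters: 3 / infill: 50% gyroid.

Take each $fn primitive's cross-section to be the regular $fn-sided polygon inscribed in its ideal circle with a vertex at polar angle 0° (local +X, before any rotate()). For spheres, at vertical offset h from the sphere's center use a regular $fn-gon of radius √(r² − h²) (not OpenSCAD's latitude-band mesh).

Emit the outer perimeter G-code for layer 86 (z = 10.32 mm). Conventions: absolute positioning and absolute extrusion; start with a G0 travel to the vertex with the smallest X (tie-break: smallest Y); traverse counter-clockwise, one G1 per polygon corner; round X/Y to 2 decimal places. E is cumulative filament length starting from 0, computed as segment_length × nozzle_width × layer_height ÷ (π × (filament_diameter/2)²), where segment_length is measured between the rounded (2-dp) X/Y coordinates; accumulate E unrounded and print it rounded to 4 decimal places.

At z = 10.32 mm: the r=7.5 cylinder contributes a regular 8-gon of circumradius 7.5; the cube at (1.5, 0) (footprint 13.5×4) is included at this height; the r=6 cylinder at (5, 2) contributes a regular 8-gon of circumradius 6; the r=11 sphere at (15, 6) slices to a regular 8-gon of circumradius 10.937 (√(r²−h²) with h=1.18 from center); Combining (union): the regions partially overlap (shared area 156.56 mm²), so overlapping operands fuse into one piece — 1 connected region; the cube at (-3.5, -1) (footprint 24×20) is included at this height; Subtracting the remaining from the first: starting from the result so far, the 24×20 cube at (-3.5, -1) partially overlaps it — only the 314.44 mm² overlap (of its 480.00 mm²) is removed, clipping the outline — 1 connected region. The outline is a single polygon with 15 vertices. Extrusion per mm of travel: 0.6 × 0.12 / (π × 0.875²) = 0.029934. Accumulating E over each segment gives final E = 3.3144.

G0 X-7.50 Y0.00 Z10.32
G1 X-5.30 Y-5.30 E0.1718
G1 X0.00 Y-7.50 E0.3436
G1 X5.30 Y-5.30 E0.5153
G1 X6.02 Y-3.58 E0.5711
G1 X8.87 Y-2.40 E0.6635
G1 X15.00 Y-4.94 E0.8621
G1 X22.73 Y-1.73 E1.1127
G1 X25.94 Y6.00 E1.3632
G1 X22.73 Y13.73 E1.6138
G1 X20.50 Y14.66 E1.6861
G1 X20.50 Y-1.00 E2.1548
G1 X-3.50 Y-1.00 E2.8733
G1 X-3.50 Y6.05 E3.0843
G1 X-5.30 Y5.30 E3.1427
G1 X-7.50 Y0.00 E3.3144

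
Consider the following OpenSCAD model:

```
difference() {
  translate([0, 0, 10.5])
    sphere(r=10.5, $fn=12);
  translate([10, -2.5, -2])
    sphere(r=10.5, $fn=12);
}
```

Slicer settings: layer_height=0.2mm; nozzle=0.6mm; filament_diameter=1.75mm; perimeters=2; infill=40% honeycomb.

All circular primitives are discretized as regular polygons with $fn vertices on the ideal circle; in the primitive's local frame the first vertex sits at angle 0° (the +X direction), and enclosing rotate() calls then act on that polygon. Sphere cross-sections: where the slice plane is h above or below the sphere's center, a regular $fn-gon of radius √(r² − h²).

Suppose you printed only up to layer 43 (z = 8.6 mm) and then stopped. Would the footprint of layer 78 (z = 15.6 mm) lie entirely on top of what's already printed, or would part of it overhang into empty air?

Compare the two slices. At z = 8.6: the sphere: section is a regular 12-gon, circumradius = √(r²−h²) = √(10.5²−1.9²) = 10.327 (area = (12/2)·10.327²·sin(360°/12) = 319.92 mm²); the sphere at (10, -2.5) is absent (|z−center|=10.600 > r=10.5); Taking the first minus the rest: none of the subtracted shapes is present at this height, so the r=10.5 sphere is unchanged — area = 319.92 mm². At z = 15.6: the r=10.5 sphere contributes a regular 12-gon of circumradius √(10.5²−5.1²) = 9.178 (area = (12/2)·9.178²·sin(360°/12) = 252.72 mm²); the sphere at (10, -2.5) is not intersected at this z (|z−center|=17.600 > r=10.5); Subtracting the remaining from the first: none of the subtracted shapes is present at this height, so the r=10.5 sphere is unchanged — area = 252.72 mm². Checking containment: the cross-section at z = 15.6 is a subset of the cross-section at z = 8.6.

entirely on top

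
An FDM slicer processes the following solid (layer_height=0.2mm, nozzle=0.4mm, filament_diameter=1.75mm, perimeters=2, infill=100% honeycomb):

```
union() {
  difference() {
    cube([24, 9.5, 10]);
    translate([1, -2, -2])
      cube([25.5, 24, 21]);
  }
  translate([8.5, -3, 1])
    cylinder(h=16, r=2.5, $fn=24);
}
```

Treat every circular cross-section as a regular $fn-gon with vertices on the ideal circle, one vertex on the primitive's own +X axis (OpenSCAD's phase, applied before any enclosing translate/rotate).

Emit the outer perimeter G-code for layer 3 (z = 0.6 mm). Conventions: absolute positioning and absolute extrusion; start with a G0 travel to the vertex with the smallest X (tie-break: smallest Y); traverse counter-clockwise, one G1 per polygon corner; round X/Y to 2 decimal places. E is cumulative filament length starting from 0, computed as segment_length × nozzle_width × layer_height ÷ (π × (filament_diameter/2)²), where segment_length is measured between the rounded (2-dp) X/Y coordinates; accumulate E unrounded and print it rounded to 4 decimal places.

At z = 0.6 mm: the cube (footprint 24×9.5) is included at this height; the 25.5×24 cube at (1, -2) contributes its full rectangle; After the difference (first − rest): starting from the 24×9.5 cube, the 25.5×24 cube at (1, -2) partially overlaps it — only the 218.50 mm² overlap (of its 612.00 mm²) is removed, clipping the outline — 1 connected region; the cylinder at (8.5, -3) is absent (z outside [1, 17]); Merging all regions: only that combined region is present, so the union is just that shape — 1 connected region. The outline is a single polygon with 4 vertices. Extrusion per mm of travel: 0.4 × 0.2 / (π × 0.875²) = 0.033260. Accumulating E over each segment gives final E = 0.6985.

G0 X0.00 Y0.00 Z0.60
G1 X1.00 Y0.00 E0.0333
G1 X1.00 Y9.50 E0.3492
G1 X0.00 Y9.50 E0.3825
G1 X0.00 Y0.00 E0.6985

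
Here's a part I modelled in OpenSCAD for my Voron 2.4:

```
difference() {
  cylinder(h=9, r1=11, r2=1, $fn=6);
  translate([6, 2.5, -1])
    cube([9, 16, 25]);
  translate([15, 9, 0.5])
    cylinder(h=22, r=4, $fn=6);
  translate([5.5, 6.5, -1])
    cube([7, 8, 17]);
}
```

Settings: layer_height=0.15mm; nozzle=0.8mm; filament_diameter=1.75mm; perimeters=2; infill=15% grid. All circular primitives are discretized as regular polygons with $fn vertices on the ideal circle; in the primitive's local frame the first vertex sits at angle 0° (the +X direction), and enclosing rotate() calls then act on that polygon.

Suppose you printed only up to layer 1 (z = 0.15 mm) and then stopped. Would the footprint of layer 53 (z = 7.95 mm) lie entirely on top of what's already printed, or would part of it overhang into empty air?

Compare the two slices. At z = 0.15: the cone contributes a regular 6-gon of circumradius 10.833 (interpolated between r1=11 and r2=1 at t=0.017) (area = (6/2)·10.833²·sin(360°/6) = 304.91 mm²); the cube at (6, 2.5) (footprint 9×16) is included at this height (area 144.00 mm²); the cylinder at (15, 9) does not reach this height (z outside [0.5, 22.5]); the 7×8 cube at (5.5, 6.5) contributes its full rectangle (area 56.00 mm²); Taking the first minus the rest: starting from the cone (304.91 mm²), the 9×16 cube at (6, 2.5) partially overlaps it — only the 9.95 mm² overlap (of its 144.00 mm²) is removed, clipping the outline; the 7×8 cube at (5.5, 6.5) partially overlaps it — only the 1.15 mm² overlap (of its 56.00 mm²) is removed, clipping the outline — area = 293.81 mm². At z = 7.95: the cone: at t=0.883 of its height the radius interpolates to r₁+(r₂−r₁)t = 2.167, giving a regular 6-gon of that circumradius (area = (6/2)·2.167²·sin(360°/6) = 12.20 mm²); the cube at (6, 2.5) (footprint 9×16) is included at this height (area 144.00 mm²); the cylinder at (15, 9): section is a regular 6-gon, circumradius r=4 (area = (6/2)·4.000²·sin(360°/6) = 41.57 mm²); the cube at (5.5, 6.5) is present — its section is the full 7×8 rectangle (area 56.00 mm²); After the difference (first − rest): starting from the cone (12.20 mm²), the 9×16 cube at (6, 2.5) misses the remaining region (no effect); the r=4 cylinder at (15, 9) misses the remaining region (no effect); the 7×8 cube at (5.5, 6.5) misses the remaining region (no effect) — area = 12.20 mm². Checking containment: the cross-section at z = 7.95 is a subset of the cross-section at z = 0.15.

entirely on top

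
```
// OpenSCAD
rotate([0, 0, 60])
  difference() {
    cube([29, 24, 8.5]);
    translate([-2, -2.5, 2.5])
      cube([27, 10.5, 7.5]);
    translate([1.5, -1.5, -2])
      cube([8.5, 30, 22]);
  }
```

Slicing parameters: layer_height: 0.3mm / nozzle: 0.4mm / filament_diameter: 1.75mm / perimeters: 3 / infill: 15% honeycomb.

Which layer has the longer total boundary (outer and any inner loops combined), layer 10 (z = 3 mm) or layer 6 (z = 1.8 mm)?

layer 6 (z = 1.8 mm)

Layer 10 (z = 3): the 29×24 cube contributes its full rectangle (perimeter 106.00 mm); the cube at (-2, -2.5) is present — its section is the full 27×10.5 rectangle (perimeter 75.00 mm); the 8.5×30 cube at (1.5, -1.5) contributes its full rectangle (perimeter 77.00 mm); After the difference (first − rest): starting from the 29×24 cube, the 27×10.5 cube at (-2, -2.5) partially overlaps it — only the 200.00 mm² overlap (of its 283.50 mm²) is removed, clipping the outline; the 8.5×30 cube at (1.5, -1.5) partially overlaps it — only the 136.00 mm² overlap (of its 255.00 mm²) is removed, clipping the outline — boundary = 121.00 mm; (whole slice rotated 60° about Z — lengths, areas and connectivity unchanged). So its perimeter = 121.00 mm. Layer 6 (z = 1.8): the cube (footprint 29×24) is included at this height (perimeter 106.00 mm); the cube at (-2, -2.5) does not reach this height (z outside [2.5, 10]); the cube at (1.5, -1.5) is present — its section is the full 8.5×30 rectangle (perimeter 77.00 mm); After the difference (first − rest): starting from the 29×24 cube, the 8.5×30 cube at (1.5, -1.5) partially overlaps it — only the 204.00 mm² overlap (of its 255.00 mm²) is removed, clipping the outline — boundary = 137.00 mm; (rotated 60° about Z; rotation is an isometry so areas/perimeters/island counts are preserved). So its perimeter = 137.00 mm. Layer 6 is larger (137.00 vs 121.00 mm).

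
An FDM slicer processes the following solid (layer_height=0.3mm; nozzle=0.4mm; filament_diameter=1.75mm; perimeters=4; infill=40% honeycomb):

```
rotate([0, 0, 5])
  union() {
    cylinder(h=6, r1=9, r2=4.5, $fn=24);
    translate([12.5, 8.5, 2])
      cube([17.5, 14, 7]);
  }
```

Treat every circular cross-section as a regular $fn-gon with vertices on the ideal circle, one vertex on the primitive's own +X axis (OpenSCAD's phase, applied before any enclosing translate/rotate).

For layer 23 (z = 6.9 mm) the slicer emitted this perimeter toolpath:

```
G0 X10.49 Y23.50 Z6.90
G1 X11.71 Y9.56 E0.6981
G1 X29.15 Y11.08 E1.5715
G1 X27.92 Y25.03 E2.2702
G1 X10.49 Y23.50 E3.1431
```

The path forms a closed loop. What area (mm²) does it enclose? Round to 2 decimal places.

245.00 mm²

Apply the shoelace formula to the sequence of (X, Y) vertices; enclosed area = 245.00 mm².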